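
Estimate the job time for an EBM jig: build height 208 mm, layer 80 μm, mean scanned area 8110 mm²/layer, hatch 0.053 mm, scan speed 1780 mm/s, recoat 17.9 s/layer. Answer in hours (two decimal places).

75.01 hours

Layer count = ceil(208 / 0.08) = 2600.
Scan path per layer = 8110 / 0.053 = 153018.9 mm.
Per-layer scan time = 153018.9 / 1780, so 85.9657 s.
Time per layer = 85.9657 + 17.9, so 103.8657 s.
Build time = 2600 × 103.8657 = 270050.82 s = 75.01 hours.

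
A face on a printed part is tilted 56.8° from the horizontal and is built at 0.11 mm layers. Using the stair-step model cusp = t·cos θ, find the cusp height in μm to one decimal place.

Cusp = layer height × cos(56.8°) = 0.11 × 0.5476 = 0.060236 mm = 60.2 μm.

60.2 μm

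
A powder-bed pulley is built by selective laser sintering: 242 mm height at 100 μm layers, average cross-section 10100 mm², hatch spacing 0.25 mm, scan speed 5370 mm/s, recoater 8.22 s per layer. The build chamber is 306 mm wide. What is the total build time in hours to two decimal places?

Layer count = ceil(242 / 0.1) = 2420.
Hatch length per layer = 10100 / 0.25 = 40400 mm.
Laser time per layer = 40400 / 5370 = 7.5233 s.
Per-layer time = 7.5233 + 8.22, so 15.7433 s.
Total: 2420 × 15.7433 s = 38098.786 s → 10.58 hours.

10.58 hours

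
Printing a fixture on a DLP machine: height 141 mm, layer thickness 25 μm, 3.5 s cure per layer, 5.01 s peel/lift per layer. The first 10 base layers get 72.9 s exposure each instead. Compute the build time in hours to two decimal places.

13.53 hours

Number of layers: 141 / 0.025 → 5640 (rounded up).
Base layers = 10 × (72.9 + 5.01), so 779.1 s.
Remaining layers: 5630 × (3.5 + 5.01) → 47911.3 s.
Total = 779.1 + 47911.3 = 48690.4 s = 13.53 hours.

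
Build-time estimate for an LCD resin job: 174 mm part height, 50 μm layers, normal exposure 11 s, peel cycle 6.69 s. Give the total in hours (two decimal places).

17.10 hours

Layer count = ceil(174 / 0.05) = 3480.
Per-layer time: 11 + 6.69 → 17.69 s.
Build time: 3480 × 17.69 s = 61561.2 s, i.e. 17.10 hours.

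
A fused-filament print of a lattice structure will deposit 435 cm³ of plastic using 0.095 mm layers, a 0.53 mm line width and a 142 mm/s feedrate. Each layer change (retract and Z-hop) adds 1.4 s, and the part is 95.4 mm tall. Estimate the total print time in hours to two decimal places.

17.29 hours

Line area = 0.095 × 0.53, so 0.05035 mm².
Path length: 435000 mm³ / 0.05035 mm² → 8639523.3 mm.
Print-move time = 8639523.3 / 142, so 60841.7 s.
Number of layers: 95.4 / 0.095 → 1005 (rounded up).
Z-hop total: 1005 × 1.4 → 1407 s.
Altogether 60841.7 + 1407 = 62248.7 s, i.e. 17.29 hours.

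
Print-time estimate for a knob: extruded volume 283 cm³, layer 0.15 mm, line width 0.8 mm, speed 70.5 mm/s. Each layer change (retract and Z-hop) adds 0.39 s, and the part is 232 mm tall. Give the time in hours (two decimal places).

Bead cross-section = 0.15 × 0.8, so 0.12 mm².
Path length: 283000 mm³ / 0.12 mm² → 2358333.3 mm.
Extrusion time: 2358333.3 / 70.5 → 33451.5 s.
Number of layers: 232 / 0.15 → 1547 (rounded up).
Z-hop total = 1547 × 0.39 = 603.33 s.
Altogether 33451.5 + 603.33 = 34054.83 s, i.e. 9.46 hours.

9.46 hours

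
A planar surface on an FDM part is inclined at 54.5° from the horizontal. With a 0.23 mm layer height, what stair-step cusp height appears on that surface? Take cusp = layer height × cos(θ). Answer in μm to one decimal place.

Cusp = layer height × cos(54.5°) = 0.23 × 0.5807 = 0.133561 mm = 133.6 μm.

133.6 μm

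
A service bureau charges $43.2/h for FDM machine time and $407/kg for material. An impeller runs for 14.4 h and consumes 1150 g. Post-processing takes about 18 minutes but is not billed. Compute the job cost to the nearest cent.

$1090.13

Machine cost = 43.2 × 14.4 = $622.08.
Material cost = 407 × 1150/1000 = $468.05.
Total = 622.08 + 468.05 = $1090.13.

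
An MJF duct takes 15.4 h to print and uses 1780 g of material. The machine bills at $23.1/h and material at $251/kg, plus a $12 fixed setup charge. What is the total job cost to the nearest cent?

$814.52

Machine-time cost = 23.1 × 15.4 = $355.74.
Feedstock cost = 251 × 1780/1000 = $446.78.
Adding setup: 355.74 + 446.78 + 12 → $814.52.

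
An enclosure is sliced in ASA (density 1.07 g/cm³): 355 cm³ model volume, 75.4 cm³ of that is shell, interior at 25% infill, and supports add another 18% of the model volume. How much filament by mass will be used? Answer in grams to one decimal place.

Volume inside the shell = 355 − 75.4, so 279.6 cm³.
Infill deposited: 0.25 × 279.6 → 69.9 cm³.
Support = 0.18 × 355 = 63.9 cm³.
Total extruded: 75.4 + 69.9 + 63.9 → 209.2 cm³.
Mass = 209.2 × 1.07 = 223.844 g.

223.8 g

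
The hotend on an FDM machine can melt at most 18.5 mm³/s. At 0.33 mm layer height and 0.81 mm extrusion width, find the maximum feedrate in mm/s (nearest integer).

A = 0.33 × 0.81, so 0.2673 mm².
v_max = Q/A = 18.5/0.2673 = 69.21 mm/s → 69 mm/s.

69 mm/s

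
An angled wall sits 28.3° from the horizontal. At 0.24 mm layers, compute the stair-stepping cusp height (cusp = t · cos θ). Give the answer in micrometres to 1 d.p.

211.3 μm

cos(28.3°) = 0.8805, so cusp = 0.24 × 0.8805 = 0.21132 mm → 211.3 μm.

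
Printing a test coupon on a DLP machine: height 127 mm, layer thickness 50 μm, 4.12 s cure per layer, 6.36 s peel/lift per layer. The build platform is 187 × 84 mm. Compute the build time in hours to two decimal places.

Layer count = ceil(127 / 0.05) = 2540.
Cycle time = 4.12 + 6.36 = 10.48 s.
Build time: 2540 × 10.48 s = 26619.2 s, i.e. 7.39 hours.

7.39 hours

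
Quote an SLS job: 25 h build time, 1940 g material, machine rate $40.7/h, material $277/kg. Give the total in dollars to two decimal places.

$1554.88

Machine cost = 40.7 × 25 = $1017.50.
Feedstock cost = 277 × 1940/1000 = $537.38.
Job cost: 1017.50 + 537.38 = $1554.88.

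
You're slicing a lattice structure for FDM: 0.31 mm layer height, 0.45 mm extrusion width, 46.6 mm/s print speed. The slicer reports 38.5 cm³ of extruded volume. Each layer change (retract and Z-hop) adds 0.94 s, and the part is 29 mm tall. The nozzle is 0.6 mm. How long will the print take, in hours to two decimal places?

1.67 hours

Bead cross-section: 0.31 × 0.45 → 0.1395 mm².
Path length: 38500 mm³ / 0.1395 mm² → 275985.7 mm.
Extrusion time = 275985.7 / 46.6, so 5922.4 s.
Layer count = ceil(29 / 0.31) = 94.
Layer-change overhead = 94 × 0.94, so 88.36 s.
Altogether 5922.4 + 88.36 = 6010.76 s, i.e. 1.67 hours.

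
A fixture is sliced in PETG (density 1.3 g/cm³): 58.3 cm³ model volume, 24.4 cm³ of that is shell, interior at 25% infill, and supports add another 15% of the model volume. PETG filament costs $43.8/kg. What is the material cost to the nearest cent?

$2.37

Volume inside the shell = 58.3 − 24.4 = 33.9 cm³.
Deposited infill: 0.25 × 33.9 → 8.475 cm³.
Support = 0.15 × 58.3 = 8.745 cm³.
Deposited volume = 24.4 + 8.475 + 8.745, so 41.62 cm³.
Mass = 41.62 × 1.3, so 54.106 g.
At $43.8/kg: 54.106/1000 × 43.8 = $2.37.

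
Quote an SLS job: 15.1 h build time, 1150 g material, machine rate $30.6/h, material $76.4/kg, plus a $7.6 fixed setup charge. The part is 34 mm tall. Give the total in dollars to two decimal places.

$557.52

Time charge = 30.6 × 15.1, so $462.06.
Feedstock cost: 76.4 × 1150/1000 → $87.86.
Adding setup: 462.06 + 87.86 + 7.6 → $557.52.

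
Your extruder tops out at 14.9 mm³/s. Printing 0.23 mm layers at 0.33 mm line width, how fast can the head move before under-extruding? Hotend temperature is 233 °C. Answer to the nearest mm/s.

196 mm/s

A = 0.23 × 0.33 = 0.0759 mm².
v_max = Q/A = 14.9/0.0759 = 196.31 mm/s → 196 mm/s.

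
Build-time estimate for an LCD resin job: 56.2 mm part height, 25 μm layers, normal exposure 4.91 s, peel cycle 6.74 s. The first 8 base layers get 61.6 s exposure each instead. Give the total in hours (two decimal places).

Layer count = ceil(56.2 / 0.025) = 2248.
Base layers = 8 × (61.6 + 6.74), so 546.72 s.
Normal layers = 2240 × (4.91 + 6.74) = 26096 s.
Total = 546.72 + 26096 = 26642.72 s = 7.40 hours.

7.40 hours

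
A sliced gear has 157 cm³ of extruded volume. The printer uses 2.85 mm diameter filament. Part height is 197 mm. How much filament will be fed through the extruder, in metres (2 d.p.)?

Cross-section of 2.85 mm filament: π·(2.85/2)² = 6.3794 mm².
Length = 157 cm³ / 6.3794 mm² = 157000 / 6.3794 = 24610.46 mm = 24.61 m.

24.61 m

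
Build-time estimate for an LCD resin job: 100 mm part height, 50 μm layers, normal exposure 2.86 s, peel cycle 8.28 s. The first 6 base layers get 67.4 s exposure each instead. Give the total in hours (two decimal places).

6.30 hours

Number of layers: 100 / 0.05 → 2000 (rounded up).
Base layers: 6 × (67.4 + 8.28) → 454.08 s.
Remaining layers: 1994 × (2.86 + 8.28) → 22213.16 s.
Sum: 454.08 + 22213.16 = 22667.24 s → 6.30 hours.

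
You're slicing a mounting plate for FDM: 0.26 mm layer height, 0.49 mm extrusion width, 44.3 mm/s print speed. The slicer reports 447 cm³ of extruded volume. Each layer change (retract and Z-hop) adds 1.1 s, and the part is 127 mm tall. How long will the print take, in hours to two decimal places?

Bead cross-section: 0.26 × 0.49 → 0.1274 mm².
Path length: 447000 mm³ / 0.1274 mm² → 3508634.2 mm.
Extrusion time: 3508634.2 / 44.3 → 79201.7 s.
Number of layers: 127 / 0.26 → 489 (rounded up).
Non-print overhead = 489 × 1.1, so 537.9 s.
Total = 79201.7 + 537.9 = 79739.6 s = 22.15 hours.

22.15 hours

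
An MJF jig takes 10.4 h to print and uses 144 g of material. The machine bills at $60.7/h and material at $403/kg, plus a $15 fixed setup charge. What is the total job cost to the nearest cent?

Machine-time cost = 60.7 × 10.4 = $631.28.
Material charge: 403 × 144/1000 → $58.032.
Total = 631.28 + 58.032 + 15 = 704.312 ≈ $704.31.

$704.31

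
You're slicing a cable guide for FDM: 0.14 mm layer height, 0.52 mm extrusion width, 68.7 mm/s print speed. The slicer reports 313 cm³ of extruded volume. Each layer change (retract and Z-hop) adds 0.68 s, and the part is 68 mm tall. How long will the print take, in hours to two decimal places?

17.48 hours

Bead cross-section = 0.14 × 0.52, so 0.0728 mm².
Total extruded path = 313000/0.0728 = 4299450.5 mm.
Print-move time: 4299450.5 / 68.7 → 62583 s.
Number of layers: 68 / 0.14 → 486 (rounded up).
Z-hop total = 486 × 0.68, so 330.48 s.
Altogether 62583 + 330.48 = 62913.48 s, i.e. 17.48 hours.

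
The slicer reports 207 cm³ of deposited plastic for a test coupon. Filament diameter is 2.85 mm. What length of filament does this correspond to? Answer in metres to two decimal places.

32.45 m

Cross-section of 2.85 mm filament: π·(2.85/2)² = 6.3794 mm².
Length = 207 cm³ / 6.3794 mm² = 207000 / 6.3794 = 32448.19 mm = 32.45 m.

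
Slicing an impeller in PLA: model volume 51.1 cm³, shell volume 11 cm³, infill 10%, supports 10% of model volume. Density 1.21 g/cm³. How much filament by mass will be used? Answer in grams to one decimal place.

Infill region = 51.1 − 11 = 40.1 cm³.
Infill volume: 0.10 × 40.1 → 4.01 cm³.
Support = 0.10 × 51.1, so 5.11 cm³.
Total extruded: 11 + 4.01 + 5.11 → 20.12 cm³.
Mass = 20.12 × 1.21, so 24.3452 g.

24.3 g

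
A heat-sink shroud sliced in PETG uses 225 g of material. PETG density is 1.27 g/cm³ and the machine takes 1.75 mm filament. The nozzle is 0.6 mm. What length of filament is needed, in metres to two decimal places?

73.66 m

Extruded volume: 225/1.27 = 177.1654 cm³ (177165.4 mm³).
Cross-section of 1.75 mm filament: π·(1.75/2)² = 2.4053 mm².
Length = 177165.4 / 2.4053 = 73656.26 mm = 73.66 m.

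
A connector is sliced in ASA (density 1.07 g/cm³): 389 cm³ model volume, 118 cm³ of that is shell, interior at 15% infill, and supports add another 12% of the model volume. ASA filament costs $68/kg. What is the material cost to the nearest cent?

$14.94

Infill region = 389 − 118 = 271 cm³.
Infill volume = 0.15 × 271, so 40.65 cm³.
Support = 0.12 × 389 = 46.68 cm³.
Total extruded = 118 + 40.65 + 46.68 = 205.33 cm³.
Mass = 205.33 × 1.07, so 219.7031 g.
Cost = 219.7031 g / 1000 × $68/kg = $14.94.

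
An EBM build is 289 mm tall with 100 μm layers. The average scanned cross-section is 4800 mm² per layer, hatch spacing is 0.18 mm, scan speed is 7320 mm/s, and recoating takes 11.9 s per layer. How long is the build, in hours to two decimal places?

Layer count = ceil(289 / 0.1) = 2890.
Per-layer scan distance = 4800 / 0.18, so 26666.7 mm.
Per-layer scan time: 26666.7 / 7320 → 3.643 s.
Time per layer = 3.643 + 11.9 = 15.543 s.
2890 layers × 15.543 s/layer = 44919.27 s, i.e. 12.48 hours.

12.48 hours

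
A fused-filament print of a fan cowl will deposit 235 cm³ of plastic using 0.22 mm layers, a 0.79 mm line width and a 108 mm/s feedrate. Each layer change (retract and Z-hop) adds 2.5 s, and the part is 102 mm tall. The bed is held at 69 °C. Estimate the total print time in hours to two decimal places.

3.80 hours

Extrusion cross-section = 0.22 × 0.79, so 0.1738 mm².
Toolpath length = 235 cm³ / 0.1738 mm² = 235000 / 0.1738 = 1352128.9 mm.
Print-move time: 1352128.9 / 108 → 12519.7 s.
Number of layers: 102 / 0.22 → 464 (rounded up).
Non-print overhead: 464 × 2.5 → 1160 s.
Altogether 12519.7 + 1160 = 13679.7 s, i.e. 3.80 hours.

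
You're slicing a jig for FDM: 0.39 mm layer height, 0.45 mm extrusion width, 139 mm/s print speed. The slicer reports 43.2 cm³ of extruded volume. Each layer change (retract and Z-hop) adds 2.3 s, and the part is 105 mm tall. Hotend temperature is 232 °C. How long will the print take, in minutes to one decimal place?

Line area: 0.39 × 0.45 → 0.1755 mm².
Toolpath length = 43.2 cm³ / 0.1755 mm² = 43200 / 0.1755 = 246153.8 mm.
Print-move time = 246153.8 / 139 = 1770.9 s.
Layer count = ceil(105 / 0.39) = 270.
Z-hop total = 270 × 2.3 = 621 s.
Altogether 1770.9 + 621 = 2391.9 s, i.e. 39.9 minutes.

39.9 minutes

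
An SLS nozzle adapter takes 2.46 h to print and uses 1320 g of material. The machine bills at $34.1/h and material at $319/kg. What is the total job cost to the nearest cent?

$504.97

Time charge = 34.1 × 2.46, so $83.886.
Feedstock cost: 319 × 1320/1000 → $421.08.
Job cost: 83.886 + 421.08 = 504.966 ≈ $504.97.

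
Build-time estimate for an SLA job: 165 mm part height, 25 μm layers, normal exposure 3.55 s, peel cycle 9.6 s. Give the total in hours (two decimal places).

24.11 hours

Number of layers: 165 / 0.025 → 6600 (rounded up).
Each layer takes = 3.55 + 9.6, so 13.15 s.
Total = 6600 × 13.15 = 86790 s = 24.11 hours.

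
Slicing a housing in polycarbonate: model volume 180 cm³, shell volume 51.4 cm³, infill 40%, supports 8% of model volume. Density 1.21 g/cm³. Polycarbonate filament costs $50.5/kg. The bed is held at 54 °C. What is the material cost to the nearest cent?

Volume inside the shell: 180 − 51.4 → 128.6 cm³.
Infill volume = 0.40 × 128.6 = 51.44 cm³.
Support: 0.08 × 180 → 14.4 cm³.
Total printed volume: 51.4 + 51.44 + 14.4 → 117.24 cm³.
Mass = 117.24 × 1.21 = 141.8604 g.
Cost = 141.8604 g / 1000 × $50.5/kg = $7.16.

$7.16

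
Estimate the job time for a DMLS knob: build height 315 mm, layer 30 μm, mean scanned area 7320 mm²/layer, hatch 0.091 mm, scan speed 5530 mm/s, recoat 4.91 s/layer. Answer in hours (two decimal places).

56.75 hours

Number of layers: 315 / 0.03 → 10500 (rounded up).
Hatch length per layer: 7320 / 0.091 → 80439.6 mm.
Scan time per layer: 80439.6 / 5530 → 14.546 s.
Per-layer time = 14.546 + 4.91, so 19.456 s.
Build time = 10500 × 19.456 = 204288 s = 56.75 hours.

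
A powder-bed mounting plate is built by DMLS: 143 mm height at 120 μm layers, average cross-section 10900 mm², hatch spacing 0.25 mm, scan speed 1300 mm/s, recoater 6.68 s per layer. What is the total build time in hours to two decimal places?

13.32 hours

Layer count = ceil(143 / 0.12) = 1192.
Per-layer scan distance = 10900 / 0.25, so 43600 mm.
Scan time per layer: 43600 / 1300 → 33.5385 s.
Per-layer time = 33.5385 + 6.68, so 40.2185 s.
Total: 1192 × 40.2185 s = 47940.452 s → 13.32 hours.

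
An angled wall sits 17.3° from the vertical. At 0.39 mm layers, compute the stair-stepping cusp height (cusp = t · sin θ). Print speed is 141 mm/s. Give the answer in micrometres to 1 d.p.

116.0 μm

Cusp = layer height × sin(17.3°) = 0.39 × 0.2974 = 0.115986 mm = 116.0 μm.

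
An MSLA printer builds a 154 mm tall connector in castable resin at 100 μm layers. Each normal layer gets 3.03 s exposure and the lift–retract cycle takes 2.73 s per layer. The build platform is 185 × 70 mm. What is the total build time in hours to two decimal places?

Layers = ⌈154/0.1⌉ = 1540.
Cycle time: 3.03 + 2.73 → 5.76 s.
Build time: 1540 × 5.76 s = 8870.4 s, i.e. 2.46 hours.

2.46 hours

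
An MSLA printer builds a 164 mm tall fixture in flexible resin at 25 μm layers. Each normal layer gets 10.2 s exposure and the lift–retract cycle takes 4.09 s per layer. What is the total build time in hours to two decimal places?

Layer count = ceil(164 / 0.025) = 6560.
Per-layer time = 10.2 + 4.09 = 14.29 s.
Total = 6560 × 14.29 = 93742.4 s = 26.04 hours.

26.04 hours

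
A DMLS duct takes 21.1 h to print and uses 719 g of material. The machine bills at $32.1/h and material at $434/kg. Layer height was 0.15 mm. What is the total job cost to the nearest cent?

$989.36

Machine cost = 32.1 × 21.1 = $677.31.
Material cost: 434 × 719/1000 → $312.046.
Job cost: 677.31 + 312.046 = 989.356 ≈ $989.36.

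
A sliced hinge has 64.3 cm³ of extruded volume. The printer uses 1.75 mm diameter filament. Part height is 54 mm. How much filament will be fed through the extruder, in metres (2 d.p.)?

26.73 m

A = π r² = π × 0.875² = 2.4053 mm².
Length = 64.3 cm³ / 2.4053 mm² = 64300 / 2.4053 = 26732.63 mm = 26.73 m.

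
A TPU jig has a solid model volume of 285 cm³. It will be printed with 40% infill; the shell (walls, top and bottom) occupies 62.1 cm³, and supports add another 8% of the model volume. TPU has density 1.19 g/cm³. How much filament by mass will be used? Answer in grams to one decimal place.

207.1 g

Volume inside the shell = 285 − 62.1, so 222.9 cm³.
Deposited infill: 0.40 × 222.9 → 89.16 cm³.
Support: 0.08 × 285 → 22.8 cm³.
Total printed volume: 62.1 + 89.16 + 22.8 → 174.06 cm³.
Mass: 174.06 × 1.19 → 207.1314 g.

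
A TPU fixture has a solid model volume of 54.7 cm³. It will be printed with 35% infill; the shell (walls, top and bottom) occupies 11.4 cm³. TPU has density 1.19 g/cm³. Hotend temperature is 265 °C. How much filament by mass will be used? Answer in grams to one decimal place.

31.6 g

Interior volume = 54.7 − 11.4, so 43.3 cm³.
Infill deposited: 0.35 × 43.3 → 15.155 cm³.
Deposited volume = 11.4 + 15.155, so 26.555 cm³.
Mass: 26.555 × 1.19 → 31.60045 g.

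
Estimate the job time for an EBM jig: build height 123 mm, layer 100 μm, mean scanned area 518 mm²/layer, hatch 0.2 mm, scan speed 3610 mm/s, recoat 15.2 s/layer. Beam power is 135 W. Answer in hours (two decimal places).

Number of layers: 123 / 0.1 → 1230 (rounded up).
Per-layer scan distance = 518 / 0.2 = 2590 mm.
Beam time per layer = 2590 / 3610, so 0.7175 s.
Time per layer = 0.7175 + 15.2 = 15.9175 s.
Total: 1230 × 15.9175 s = 19578.525 s → 5.44 hours.

5.44 hours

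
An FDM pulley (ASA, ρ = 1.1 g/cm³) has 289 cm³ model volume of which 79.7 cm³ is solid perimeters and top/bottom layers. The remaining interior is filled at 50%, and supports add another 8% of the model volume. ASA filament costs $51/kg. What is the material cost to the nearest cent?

$11.64

Interior volume = 289 − 79.7, so 209.3 cm³.
Deposited infill = 0.50 × 209.3, so 104.65 cm³.
Support = 0.08 × 289, so 23.12 cm³.
Total extruded: 79.7 + 104.65 + 23.12 → 207.47 cm³.
Mass: 207.47 × 1.1 → 228.217 g.
Cost = 228.217 g / 1000 × $51/kg = $11.64.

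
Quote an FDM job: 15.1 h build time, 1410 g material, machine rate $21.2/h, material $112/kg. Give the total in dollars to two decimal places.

$478.04

Time charge: 21.2 × 15.1 → $320.12.
Feedstock cost: 112 × 1410/1000 → $157.92.
Job cost: 320.12 + 157.92 = $478.04.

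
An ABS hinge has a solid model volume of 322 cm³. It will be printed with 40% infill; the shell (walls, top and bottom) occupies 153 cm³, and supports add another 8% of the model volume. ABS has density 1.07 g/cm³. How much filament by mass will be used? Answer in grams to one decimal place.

263.6 g

Infill region: 322 − 153 → 169 cm³.
Infill deposited = 0.40 × 169 = 67.6 cm³.
Support: 0.08 × 322 → 25.76 cm³.
Deposited volume = 153 + 67.6 + 25.76 = 246.36 cm³.
Mass: 246.36 × 1.07 → 263.6052 g.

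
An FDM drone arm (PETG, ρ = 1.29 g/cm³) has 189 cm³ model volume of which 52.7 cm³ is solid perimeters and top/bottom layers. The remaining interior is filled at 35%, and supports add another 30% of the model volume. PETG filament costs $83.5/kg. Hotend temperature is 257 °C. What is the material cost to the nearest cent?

$16.92

Volume inside the shell = 189 − 52.7 = 136.3 cm³.
Deposited infill = 0.35 × 136.3 = 47.705 cm³.
Support: 0.30 × 189 → 56.7 cm³.
Total extruded = 52.7 + 47.705 + 56.7 = 157.105 cm³.
Mass = 157.105 × 1.29, so 202.66545 g.
Cost = 202.66545 g / 1000 × $83.5/kg = $16.92.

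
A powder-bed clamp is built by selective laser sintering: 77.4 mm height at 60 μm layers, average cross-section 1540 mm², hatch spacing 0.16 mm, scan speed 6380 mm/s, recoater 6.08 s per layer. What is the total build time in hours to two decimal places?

Number of layers: 77.4 / 0.06 → 1290 (rounded up).
Per-layer scan distance: 1540 / 0.16 → 9625 mm.
Per-layer scan time: 9625 / 6380 → 1.5086 s.
Per-layer time: 1.5086 + 6.08 → 7.5886 s.
Total: 1290 × 7.5886 s = 9789.294 s → 2.72 hours.

2.72 hours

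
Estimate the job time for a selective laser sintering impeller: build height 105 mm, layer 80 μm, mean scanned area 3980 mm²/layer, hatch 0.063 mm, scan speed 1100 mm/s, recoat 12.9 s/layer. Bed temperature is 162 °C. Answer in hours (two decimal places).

25.65 hours

Number of layers: 105 / 0.08 → 1313 (rounded up).
Per-layer scan distance = 3980 / 0.063, so 63174.6 mm.
Laser time per layer = 63174.6 / 1100, so 57.4315 s.
Time per layer: 57.4315 + 12.9 → 70.3315 s.
Build time = 1313 × 70.3315 = 92345.2595 s = 25.65 hours.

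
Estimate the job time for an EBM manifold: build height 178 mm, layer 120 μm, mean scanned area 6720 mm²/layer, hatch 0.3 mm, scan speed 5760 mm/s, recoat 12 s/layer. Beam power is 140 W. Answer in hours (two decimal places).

6.55 hours

Number of layers: 178 / 0.12 → 1484 (rounded up).
Hatch length per layer = 6720 / 0.3, so 22400 mm.
Per-layer scan time: 22400 / 5760 → 3.8889 s.
Time per layer = 3.8889 + 12, so 15.8889 s.
Build time = 1484 × 15.8889 = 23579.1276 s = 6.55 hours.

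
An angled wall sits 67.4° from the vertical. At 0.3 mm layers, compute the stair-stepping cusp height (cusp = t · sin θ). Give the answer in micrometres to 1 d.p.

277.0 μm

sin(67.4°) = 0.9232, so cusp = 0.3 × 0.9232 = 0.27696 mm → 277.0 μm.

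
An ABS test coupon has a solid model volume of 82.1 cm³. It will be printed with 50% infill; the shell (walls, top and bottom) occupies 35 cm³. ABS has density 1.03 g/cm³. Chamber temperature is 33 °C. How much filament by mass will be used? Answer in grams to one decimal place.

60.3 g

Volume inside the shell = 82.1 − 35, so 47.1 cm³.
Infill volume = 0.50 × 47.1, so 23.55 cm³.
Deposited volume = 35 + 23.55 = 58.55 cm³.
Mass: 58.55 × 1.03 → 60.3065 g.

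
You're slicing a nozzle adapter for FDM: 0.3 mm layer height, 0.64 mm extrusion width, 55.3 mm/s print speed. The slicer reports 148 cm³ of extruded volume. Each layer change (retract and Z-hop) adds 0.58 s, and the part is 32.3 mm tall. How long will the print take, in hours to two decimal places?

3.89 hours

Extrusion cross-section: 0.3 × 0.64 → 0.192 mm².
Total extruded path = 148000/0.192 = 770833.3 mm.
Print-move time = 770833.3 / 55.3 = 13939.1 s.
Number of layers: 32.3 / 0.3 → 108 (rounded up).
Z-hop total = 108 × 0.58 = 62.64 s.
Altogether 13939.1 + 62.64 = 14001.74 s, i.e. 3.89 hours.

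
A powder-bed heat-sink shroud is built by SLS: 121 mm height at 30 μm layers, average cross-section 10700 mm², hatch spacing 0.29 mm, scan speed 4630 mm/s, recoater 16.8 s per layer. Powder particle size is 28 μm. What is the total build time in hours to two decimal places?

Number of layers: 121 / 0.03 → 4034 (rounded up).
Hatch length per layer = 10700 / 0.29 = 36896.6 mm.
Scan time per layer = 36896.6 / 4630, so 7.969 s.
Time per layer: 7.969 + 16.8 → 24.769 s.
Build time = 4034 × 24.769 = 99918.146 s = 27.76 hours.

27.76 hours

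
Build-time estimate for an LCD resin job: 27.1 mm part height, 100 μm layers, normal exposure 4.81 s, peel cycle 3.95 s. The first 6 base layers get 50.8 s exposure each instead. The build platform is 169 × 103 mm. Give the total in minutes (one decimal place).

44.2 minutes

Number of layers: 27.1 / 0.1 → 271 (rounded up).
Base layers = 6 × (50.8 + 3.95), so 328.5 s.
Normal layers = 265 × (4.81 + 3.95) = 2321.4 s.
Total = 328.5 + 2321.4 = 2649.9 s = 44.2 minutes.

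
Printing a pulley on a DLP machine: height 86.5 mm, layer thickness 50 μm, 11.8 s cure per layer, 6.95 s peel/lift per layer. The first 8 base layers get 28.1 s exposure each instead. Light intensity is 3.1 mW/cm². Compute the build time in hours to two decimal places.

Layers = ⌈86.5/0.05⌉ = 1730.
Burn-in layers: 8 × (28.1 + 6.95) → 280.4 s.
Regular layers: 1722 × (11.8 + 6.95) → 32287.5 s.
Total = 280.4 + 32287.5 = 32567.9 s = 9.05 hours.

9.05 hours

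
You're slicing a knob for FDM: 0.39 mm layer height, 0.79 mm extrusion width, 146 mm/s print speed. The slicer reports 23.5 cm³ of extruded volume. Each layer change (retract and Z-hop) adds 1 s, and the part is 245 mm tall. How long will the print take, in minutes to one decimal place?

Line area = 0.39 × 0.79 = 0.3081 mm².
Total extruded path = 23500/0.3081 = 76273.9 mm.
Time extruding = 76273.9 / 146 = 522.4 s.
Layer count = ceil(245 / 0.39) = 629.
Layer-change overhead = 629 × 1, so 629 s.
Total = 522.4 + 629 = 1151.4 s = 19.2 minutes.

19.2 minutes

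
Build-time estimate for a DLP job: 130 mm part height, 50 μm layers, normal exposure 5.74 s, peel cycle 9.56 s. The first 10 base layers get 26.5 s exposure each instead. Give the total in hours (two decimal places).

Layers = ⌈130/0.05⌉ = 2600.
Burn-in layers = 10 × (26.5 + 9.56), so 360.6 s.
Normal layers = 2590 × (5.74 + 9.56), so 39627 s.
Total = 360.6 + 39627 = 39987.6 s = 11.11 hours.

11.11 hours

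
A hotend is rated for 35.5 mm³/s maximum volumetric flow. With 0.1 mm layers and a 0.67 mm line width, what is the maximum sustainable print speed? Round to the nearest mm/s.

530 mm/s

Bead cross-section = 0.1 × 0.67 = 0.067 mm².
Max speed = 35.5 / 0.067 = 529.85 ≈ 530 mm/s.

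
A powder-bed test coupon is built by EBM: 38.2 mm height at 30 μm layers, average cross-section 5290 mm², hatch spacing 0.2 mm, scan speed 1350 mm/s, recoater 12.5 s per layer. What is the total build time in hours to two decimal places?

Number of layers: 38.2 / 0.03 → 1274 (rounded up).
Per-layer scan distance: 5290 / 0.2 → 26450 mm.
Beam time per layer = 26450 / 1350, so 19.5926 s.
Time per layer = 19.5926 + 12.5 = 32.0926 s.
1274 layers × 32.0926 s/layer = 40885.9724 s, i.e. 11.36 hours.

11.36 hours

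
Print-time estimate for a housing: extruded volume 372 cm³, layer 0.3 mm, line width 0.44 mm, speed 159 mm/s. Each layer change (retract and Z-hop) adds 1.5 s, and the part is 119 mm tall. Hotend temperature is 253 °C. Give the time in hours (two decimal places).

Line area = 0.3 × 0.44 = 0.132 mm².
Total extruded path = 372000/0.132 = 2818181.8 mm.
Time extruding = 2818181.8 / 159 = 17724.4 s.
Layers = ⌈119/0.3⌉ = 397.
Non-print overhead = 397 × 1.5, so 595.5 s.
Total = 17724.4 + 595.5 = 18319.9 s = 5.09 hours.

5.09 hours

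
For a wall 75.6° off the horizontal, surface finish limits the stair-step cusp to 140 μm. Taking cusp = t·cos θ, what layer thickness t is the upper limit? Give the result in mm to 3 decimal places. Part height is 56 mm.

0.563 mm

t = h_c / cos θ = 0.14 / 0.2487 = 0.563 mm.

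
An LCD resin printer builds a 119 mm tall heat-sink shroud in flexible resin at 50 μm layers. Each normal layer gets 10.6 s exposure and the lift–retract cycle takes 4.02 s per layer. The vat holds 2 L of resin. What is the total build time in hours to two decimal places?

Number of layers: 119 / 0.05 → 2380 (rounded up).
Per-layer time: 10.6 + 4.02 → 14.62 s.
Total = 2380 × 14.62 = 34795.6 s = 9.67 hours.

9.67 hours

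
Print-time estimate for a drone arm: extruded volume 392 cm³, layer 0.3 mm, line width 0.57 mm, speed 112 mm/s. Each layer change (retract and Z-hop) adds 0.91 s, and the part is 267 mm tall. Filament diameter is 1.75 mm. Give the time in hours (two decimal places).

Extrusion cross-section = 0.3 × 0.57, so 0.171 mm².
Toolpath length = 392 cm³ / 0.171 mm² = 392000 / 0.171 = 2292397.7 mm.
Extrusion time: 2292397.7 / 112 → 20467.8 s.
Number of layers: 267 / 0.3 → 890 (rounded up).
Layer-change overhead = 890 × 0.91 = 809.9 s.
Total = 20467.8 + 809.9 = 21277.7 s = 5.91 hours.

5.91 hours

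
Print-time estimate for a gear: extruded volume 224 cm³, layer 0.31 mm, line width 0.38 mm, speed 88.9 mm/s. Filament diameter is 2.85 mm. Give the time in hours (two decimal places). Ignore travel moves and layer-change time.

Bead cross-section = 0.31 × 0.38, so 0.1178 mm².
Path length: 224000 mm³ / 0.1178 mm² → 1901528 mm.
Extrusion time: 1901528 / 88.9 → 21389.5 s.
Converting: 21389.5 s = 5.94 hours.

5.94 hours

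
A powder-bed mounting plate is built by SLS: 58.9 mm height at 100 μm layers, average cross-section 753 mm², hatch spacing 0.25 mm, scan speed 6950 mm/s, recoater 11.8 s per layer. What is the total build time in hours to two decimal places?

2.00 hours

Layers = ⌈58.9/0.1⌉ = 589.
Hatch length per layer = 753 / 0.25 = 3012 mm.
Laser time per layer = 3012 / 6950 = 0.4334 s.
Per-layer time = 0.4334 + 11.8, so 12.2334 s.
589 layers × 12.2334 s/layer = 7205.4726 s, i.e. 2.00 hours.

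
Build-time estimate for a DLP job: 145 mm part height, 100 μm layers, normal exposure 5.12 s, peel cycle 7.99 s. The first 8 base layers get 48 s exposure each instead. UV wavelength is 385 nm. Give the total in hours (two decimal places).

5.38 hours

Layer count = ceil(145 / 0.1) = 1450.
Burn-in layers = 8 × (48 + 7.99) = 447.92 s.
Regular layers = 1442 × (5.12 + 7.99), so 18904.62 s.
Total = 447.92 + 18904.62 = 19352.54 s = 5.38 hours.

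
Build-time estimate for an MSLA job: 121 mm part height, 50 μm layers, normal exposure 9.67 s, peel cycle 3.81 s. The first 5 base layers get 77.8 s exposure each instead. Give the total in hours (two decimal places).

Number of layers: 121 / 0.05 → 2420 (rounded up).
Bottom layers = 5 × (77.8 + 3.81) = 408.05 s.
Remaining layers = 2415 × (9.67 + 3.81), so 32554.2 s.
Total = 408.05 + 32554.2 = 32962.25 s = 9.16 hours.

9.16 hours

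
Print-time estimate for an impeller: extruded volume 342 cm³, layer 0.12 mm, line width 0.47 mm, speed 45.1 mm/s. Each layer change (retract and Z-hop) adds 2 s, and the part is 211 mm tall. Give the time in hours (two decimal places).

Line area = 0.12 × 0.47 = 0.0564 mm².
Path length: 342000 mm³ / 0.0564 mm² → 6063829.8 mm.
Extrusion time = 6063829.8 / 45.1 = 134453 s.
Number of layers: 211 / 0.12 → 1759 (rounded up).
Layer-change overhead = 1759 × 2, so 3518 s.
Altogether 134453 + 3518 = 137971 s, i.e. 38.33 hours.

38.33 hours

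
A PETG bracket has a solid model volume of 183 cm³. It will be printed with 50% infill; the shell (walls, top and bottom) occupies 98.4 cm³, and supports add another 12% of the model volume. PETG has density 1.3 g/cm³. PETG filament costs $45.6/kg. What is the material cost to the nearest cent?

$9.64

Volume inside the shell = 183 − 98.4 = 84.6 cm³.
Deposited infill = 0.50 × 84.6, so 42.3 cm³.
Support = 0.12 × 183, so 21.96 cm³.
Total printed volume = 98.4 + 42.3 + 21.96 = 162.66 cm³.
Mass: 162.66 × 1.3 → 211.458 g.
Cost = 211.458 g / 1000 × $45.6/kg = $9.64.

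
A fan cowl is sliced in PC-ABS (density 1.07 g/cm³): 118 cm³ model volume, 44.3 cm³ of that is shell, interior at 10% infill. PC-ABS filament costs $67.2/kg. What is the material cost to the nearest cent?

Interior volume = 118 − 44.3, so 73.7 cm³.
Deposited infill: 0.10 × 73.7 → 7.37 cm³.
Deposited volume = 44.3 + 7.37 = 51.67 cm³.
Mass = 51.67 × 1.07 = 55.2869 g.
At $67.2/kg: 55.2869/1000 × 67.2 = $3.72.

$3.72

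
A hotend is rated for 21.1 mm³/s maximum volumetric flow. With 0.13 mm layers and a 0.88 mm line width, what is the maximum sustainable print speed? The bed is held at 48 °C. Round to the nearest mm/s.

Bead cross-section = 0.13 × 0.88, so 0.1144 mm².
v_max = Q/A = 21.1/0.1144 = 184.44 mm/s → 184 mm/s.

184 mm/s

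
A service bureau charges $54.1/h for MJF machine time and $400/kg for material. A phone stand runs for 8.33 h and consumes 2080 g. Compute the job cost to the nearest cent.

$1282.65

Machine-time cost: 54.1 × 8.33 → $450.653.
Material charge = 400 × 2080/1000 = $832.00.
Job cost: 450.653 + 832.00 = 1282.653 ≈ $1282.65.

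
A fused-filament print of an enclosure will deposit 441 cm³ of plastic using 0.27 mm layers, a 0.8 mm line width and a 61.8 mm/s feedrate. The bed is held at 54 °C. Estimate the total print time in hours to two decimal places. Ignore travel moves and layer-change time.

Extrusion cross-section = 0.27 × 0.8, so 0.216 mm².
Path length: 441000 mm³ / 0.216 mm² → 2041666.7 mm.
Time extruding: 2041666.7 / 61.8 → 33036.7 s.
Converting: 33036.7 s = 9.18 hours.

9.18 hours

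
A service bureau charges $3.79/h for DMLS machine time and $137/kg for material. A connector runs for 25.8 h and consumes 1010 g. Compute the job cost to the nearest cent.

Machine-time cost = 3.79 × 25.8, so $97.782.
Material cost = 137 × 1010/1000 = $138.37.
Total = 97.782 + 138.37 = 236.152 ≈ $236.15.

$236.15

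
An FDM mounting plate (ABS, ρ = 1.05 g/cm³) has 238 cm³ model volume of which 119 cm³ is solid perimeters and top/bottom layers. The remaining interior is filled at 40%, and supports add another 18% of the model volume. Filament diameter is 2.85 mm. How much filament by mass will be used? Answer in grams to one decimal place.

Interior volume = 238 − 119, so 119 cm³.
Deposited infill = 0.40 × 119, so 47.6 cm³.
Support: 0.18 × 238 → 42.84 cm³.
Total printed volume = 119 + 47.6 + 42.84, so 209.44 cm³.
Mass: 209.44 × 1.05 → 219.912 g.

219.9 g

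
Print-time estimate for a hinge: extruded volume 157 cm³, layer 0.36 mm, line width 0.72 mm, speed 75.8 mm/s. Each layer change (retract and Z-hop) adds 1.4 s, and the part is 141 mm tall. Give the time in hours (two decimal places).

2.37 hours

Extrusion cross-section: 0.36 × 0.72 → 0.2592 mm².
Total extruded path = 157000/0.2592 = 605709.9 mm.
Print-move time: 605709.9 / 75.8 → 7990.9 s.
Layer count = ceil(141 / 0.36) = 392.
Layer-change overhead: 392 × 1.4 → 548.8 s.
Total = 7990.9 + 548.8 = 8539.7 s = 2.37 hours.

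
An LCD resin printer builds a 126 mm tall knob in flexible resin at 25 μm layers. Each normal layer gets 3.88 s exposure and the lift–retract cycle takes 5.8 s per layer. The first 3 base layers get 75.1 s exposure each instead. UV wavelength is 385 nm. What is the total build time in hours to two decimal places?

13.61 hours

Layers = ⌈126/0.025⌉ = 5040.
Burn-in layers: 3 × (75.1 + 5.8) → 242.7 s.
Regular layers = 5037 × (3.88 + 5.8), so 48758.16 s.
Total = 242.7 + 48758.16 = 49000.86 s = 13.61 hours.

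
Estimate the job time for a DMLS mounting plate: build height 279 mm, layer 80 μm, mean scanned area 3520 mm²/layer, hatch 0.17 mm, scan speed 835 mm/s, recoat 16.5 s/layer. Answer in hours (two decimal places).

Number of layers: 279 / 0.08 → 3488 (rounded up).
Scan path per layer: 3520 / 0.17 → 20705.9 mm.
Per-layer scan time = 20705.9 / 835, so 24.7975 s.
Layer cycle = 24.7975 + 16.5, so 41.2975 s.
Build time = 3488 × 41.2975 = 144045.68 s = 40.01 hours.

40.01 hours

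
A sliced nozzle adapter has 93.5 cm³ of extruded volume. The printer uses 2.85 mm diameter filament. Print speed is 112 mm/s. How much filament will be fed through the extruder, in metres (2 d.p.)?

14.66 m

Cross-section of 2.85 mm filament: π·(2.85/2)² = 6.3794 mm².
L = 93500 mm³ / 6.3794 mm² = 14656.55 mm, i.e. 14.66 m.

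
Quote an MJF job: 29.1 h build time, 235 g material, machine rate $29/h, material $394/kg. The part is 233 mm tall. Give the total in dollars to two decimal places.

$936.49

Time charge = 29 × 29.1, so $843.90.
Material cost = 394 × 235/1000, so $92.59.
Job cost: 843.90 + 92.59 = $936.49.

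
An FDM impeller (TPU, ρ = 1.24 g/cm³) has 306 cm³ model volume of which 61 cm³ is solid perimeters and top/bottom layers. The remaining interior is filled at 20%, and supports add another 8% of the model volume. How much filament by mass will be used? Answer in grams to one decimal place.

166.8 g

Infill region: 306 − 61 → 245 cm³.
Infill volume = 0.20 × 245, so 49 cm³.
Support: 0.08 × 306 → 24.48 cm³.
Total extruded = 61 + 49 + 24.48 = 134.48 cm³.
Mass: 134.48 × 1.24 → 166.7552 g.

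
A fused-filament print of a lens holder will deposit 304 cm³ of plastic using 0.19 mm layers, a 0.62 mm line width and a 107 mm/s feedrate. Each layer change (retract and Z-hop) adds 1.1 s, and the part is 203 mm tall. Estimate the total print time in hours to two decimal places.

7.03 hours

Bead cross-section: 0.19 × 0.62 → 0.1178 mm².
Total extruded path = 304000/0.1178 = 2580645.2 mm.
Print-move time = 2580645.2 / 107, so 24118.2 s.
Layer count = ceil(203 / 0.19) = 1069.
Non-print overhead = 1069 × 1.1 = 1175.9 s.
Altogether 24118.2 + 1175.9 = 25294.1 s, i.e. 7.03 hours.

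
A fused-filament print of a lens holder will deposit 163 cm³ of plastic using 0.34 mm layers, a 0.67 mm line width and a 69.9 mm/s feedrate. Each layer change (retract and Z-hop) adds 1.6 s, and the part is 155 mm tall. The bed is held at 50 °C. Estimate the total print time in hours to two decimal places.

3.05 hours

Line area: 0.34 × 0.67 → 0.2278 mm².
Total extruded path = 163000/0.2278 = 715539.9 mm.
Print-move time = 715539.9 / 69.9 = 10236.6 s.
Number of layers: 155 / 0.34 → 456 (rounded up).
Layer-change overhead = 456 × 1.6, so 729.6 s.
Total = 10236.6 + 729.6 = 10966.2 s = 3.05 hours.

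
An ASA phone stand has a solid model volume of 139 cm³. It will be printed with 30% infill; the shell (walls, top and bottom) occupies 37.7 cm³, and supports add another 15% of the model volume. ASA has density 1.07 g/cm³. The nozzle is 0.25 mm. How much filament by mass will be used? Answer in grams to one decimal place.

95.2 g

Interior volume: 139 − 37.7 → 101.3 cm³.
Infill deposited = 0.30 × 101.3, so 30.39 cm³.
Support = 0.15 × 139, so 20.85 cm³.
Total printed volume = 37.7 + 30.39 + 20.85 = 88.94 cm³.
Mass: 88.94 × 1.07 → 95.1658 g.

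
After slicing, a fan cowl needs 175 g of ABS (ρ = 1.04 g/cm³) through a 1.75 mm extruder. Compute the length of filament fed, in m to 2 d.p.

69.96 m

Volume = 175 g / 1.04 g·cm⁻³ = 168.2692 cm³ = 168269.2 mm³.
Filament cross-section = π × (1.75/2)² = 2.4053 mm².
Length = 168269.2 / 2.4053 = 69957.68 mm = 69.96 m.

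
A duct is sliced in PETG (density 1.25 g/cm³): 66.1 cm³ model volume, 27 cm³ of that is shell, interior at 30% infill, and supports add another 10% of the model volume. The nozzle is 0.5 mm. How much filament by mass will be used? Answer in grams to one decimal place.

56.7 g

Infill region = 66.1 − 27, so 39.1 cm³.
Infill deposited: 0.30 × 39.1 → 11.73 cm³.
Support: 0.10 × 66.1 → 6.61 cm³.
Deposited volume = 27 + 11.73 + 6.61 = 45.34 cm³.
Mass = 45.34 × 1.25, so 56.675 g.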